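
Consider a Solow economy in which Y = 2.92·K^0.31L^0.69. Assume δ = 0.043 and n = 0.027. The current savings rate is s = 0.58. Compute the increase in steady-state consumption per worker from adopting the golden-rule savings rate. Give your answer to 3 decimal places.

Δc ≈ 1.231

The effective depreciation rate is n + δ = 0.027 + 0.043 = 0.07.
Current steady state (s = 0.58): k* = (0.58·2.92/0.07)^(1/0.69) ≈ 101.2467, y* = 2.92·101.2467^0.31 ≈ 12.2194, c* = (1−0.58)·12.2194 ≈ 5.1322.
Setting f'(k) = n+δ gives 0.31·2.92·k^(0.31−1) = 0.07, hence k_gold = (0.31·2.92/0.07)^(1/0.69) ≈ 40.8396.
y_gold = 2.92·40.8396^0.31 ≈ 9.2219, c_gold = y_gold − 0.07·k_gold ≈ 6.3631.
Gain: Δc = 6.3631 − 5.1322 ≈ 1.2309.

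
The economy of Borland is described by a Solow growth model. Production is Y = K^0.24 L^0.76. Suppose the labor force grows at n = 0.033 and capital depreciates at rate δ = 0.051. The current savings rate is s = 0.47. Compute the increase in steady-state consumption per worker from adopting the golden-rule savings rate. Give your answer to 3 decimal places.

n + δ = 0.033 + 0.051 = 0.084.
Current steady state (s = 0.47): k* = (0.47/0.084)^(1/0.76) ≈ 9.6377, y* = 9.6377^0.24 ≈ 1.7225, c* = (1−0.47)·1.7225 ≈ 0.9129.
Maximizing c = f(k) − (n+δ)·k gives f'(k) = n+δ, i.e. 0.24·k^(0.24−1) = 0.084, so k_gold = (0.24/0.084)^(1/0.76) ≈ 3.9803.
y_gold = 3.9803^0.24 ≈ 1.3931, c_gold = y_gold − 0.084·k_gold ≈ 1.0587.
Gain: Δc = 1.0587 − 0.9129 ≈ 0.1458.

Δc ≈ 0.146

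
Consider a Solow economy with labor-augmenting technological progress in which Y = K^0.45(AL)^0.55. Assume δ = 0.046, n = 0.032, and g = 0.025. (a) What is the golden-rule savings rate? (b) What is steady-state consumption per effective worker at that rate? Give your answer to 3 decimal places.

n + g + δ = 0.032 + 0.025 + 0.046 = 0.103.
For Cobb-Douglas, s_gold equals capital's share: s_gold = 0.45.
Maximizing c = f(k) − (n+g+δ)·k gives f'(k) = n+g+δ, i.e. 0.45·k^(0.45−1) = 0.103, so k_gold = (0.45/0.103)^(1/0.55) ≈ 14.5989.
y_gold = 14.5989^0.45 ≈ 3.3415; c_gold = (1−0.45)·y_gold ≈ 1.8378.

(a) s_gold = 0.450; (b) c_gold ≈ 1.838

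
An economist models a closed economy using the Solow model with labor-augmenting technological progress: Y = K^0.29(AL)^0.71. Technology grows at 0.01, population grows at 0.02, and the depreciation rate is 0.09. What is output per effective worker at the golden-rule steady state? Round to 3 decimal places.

y_gold ≈ 1.434

The effective depreciation rate is n + g + δ = 0.02 + 0.01 + 0.09 = 0.12.
At the golden rule the marginal product of capital equals n+g+δ: 0.29·k^(0.29−1) = 0.12. Solving, k_gold = (0.29/0.12)^(1/0.71) ≈ 3.4653.
Output: y_gold = k_gold^0.29 = 3.4653^0.29 ≈ 1.4339.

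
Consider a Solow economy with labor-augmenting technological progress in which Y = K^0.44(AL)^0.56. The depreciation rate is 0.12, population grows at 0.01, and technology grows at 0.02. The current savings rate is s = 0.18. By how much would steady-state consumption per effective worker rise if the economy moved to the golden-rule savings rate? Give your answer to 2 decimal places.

Δc ≈ 0.36

n + g + δ = 0.01 + 0.02 + 0.12 = 0.15.
Current steady state (s = 0.18): k* = (0.18/0.15)^(1/0.56) ≈ 1.3848, y* = 1.3848^0.44 ≈ 1.1540, c* = (1−0.18)·1.1540 ≈ 0.9463.
At the golden rule the marginal product of capital equals n+g+δ: 0.44·k^(0.44−1) = 0.15. Solving, k_gold = (0.44/0.15)^(1/0.56) ≈ 6.8324.
y_gold = 6.8324^0.44 ≈ 2.3292, c_gold = y_gold − 0.15·k_gold ≈ 1.3044.
Gain: Δc = 1.3044 − 0.9463 ≈ 0.3581.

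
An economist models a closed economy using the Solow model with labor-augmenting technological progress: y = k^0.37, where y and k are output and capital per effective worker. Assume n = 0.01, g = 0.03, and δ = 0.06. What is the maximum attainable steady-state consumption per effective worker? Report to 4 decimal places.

Capital per effective worker breaks even when investment replaces (n + g + δ)·k; here n + g + δ = 0.1.
Maximizing c = f(k) − (n+g+δ)·k gives f'(k) = n+g+δ, i.e. 0.37·k^(0.37−1) = 0.1, so k_gold = (0.37/0.1)^(1/0.63) ≈ 7.9782.
y_gold = 7.9782^0.37 ≈ 2.1563.
c_gold = y_gold − (n+g+δ)·k_gold = 2.1563 − 0.1·7.9782 ≈ 1.3585.

c_gold ≈ 1.3585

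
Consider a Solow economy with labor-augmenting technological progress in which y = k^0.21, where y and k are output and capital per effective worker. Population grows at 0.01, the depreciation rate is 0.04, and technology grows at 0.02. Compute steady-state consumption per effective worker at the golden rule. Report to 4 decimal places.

n + g + δ = 0.01 + 0.02 + 0.04 = 0.07.
Setting f'(k) = n+g+δ gives 0.21·k^(0.21−1) = 0.07, hence k_gold = (0.21/0.07)^(1/0.79) ≈ 4.0175.
y_gold = 4.0175^0.21 ≈ 1.3392.
c_gold = y_gold − (n+g+δ)·k_gold = 1.3392 − 0.07·4.0175 ≈ 1.0579.

c_gold ≈ 1.0579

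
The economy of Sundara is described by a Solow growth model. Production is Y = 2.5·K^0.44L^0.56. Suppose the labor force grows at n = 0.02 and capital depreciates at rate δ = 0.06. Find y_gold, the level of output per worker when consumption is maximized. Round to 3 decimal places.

Capital per worker breaks even when investment replaces (n + δ)·k; here n + δ = 0.08.
Maximizing c = f(k) − (n+δ)·k gives f'(k) = n+δ, i.e. 0.44·2.5·k^(0.44−1) = 0.08, so k_gold = (0.44·2.5/0.08)^(1/0.56) ≈ 107.8160.
Output: y_gold = 2.5·k_gold^0.44 = 2.5·107.8160^0.44 ≈ 19.6029.

y_gold ≈ 19.603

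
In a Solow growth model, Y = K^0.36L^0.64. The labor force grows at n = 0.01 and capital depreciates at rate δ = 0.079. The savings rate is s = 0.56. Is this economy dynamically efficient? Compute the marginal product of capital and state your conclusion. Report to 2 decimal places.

Break-even investment rate: n + δ = 0.01 + 0.079 = 0.089.
Steady-state k*: s·k^0.36 = 0.089·k gives k* = (0.56/0.089)^(1/0.64) ≈ 17.7061.
MPK = 0.36·17.7061^(-0.64) ≈ 0.0572.
MPK < n+δ = 0.089, so the economy is dynamically inefficient (over-saving).

dynamically inefficient; MPK ≈ 0.06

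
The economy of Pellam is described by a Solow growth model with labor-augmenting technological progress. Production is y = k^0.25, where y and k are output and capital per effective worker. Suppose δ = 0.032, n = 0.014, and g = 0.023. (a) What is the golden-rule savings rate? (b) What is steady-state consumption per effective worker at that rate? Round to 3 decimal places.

The effective depreciation rate is n + g + δ = 0.014 + 0.023 + 0.032 = 0.069.
For Cobb-Douglas, s_gold equals capital's share: s_gold = 0.25.
Maximizing c = f(k) − (n+g+δ)·k gives f'(k) = n+g+δ, i.e. 0.25·k^(0.25−1) = 0.069, so k_gold = (0.25/0.069)^(1/0.75) ≈ 5.5649.
y_gold = 5.5649^0.25 ≈ 1.5359; c_gold = (1−0.25)·y_gold ≈ 1.1519.

(a) s_gold = 0.250; (b) c_gold ≈ 1.152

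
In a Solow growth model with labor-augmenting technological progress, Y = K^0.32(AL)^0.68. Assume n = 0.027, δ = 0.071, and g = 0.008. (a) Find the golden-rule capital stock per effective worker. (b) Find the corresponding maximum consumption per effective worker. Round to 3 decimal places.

n + g + δ = 0.027 + 0.008 + 0.071 = 0.106.
Golden rule sets MPK = n+g+δ: 0.32·k^(0.32−1) = 0.106, so k_gold = (0.32/0.106)^(1/0.68) ≈ 5.0775.
y_gold = 5.0775^0.32 ≈ 1.6819; c_gold = y_gold − 0.106·k_gold ≈ 1.1437.

(a) k_gold ≈ 5.078; (b) c_gold ≈ 1.144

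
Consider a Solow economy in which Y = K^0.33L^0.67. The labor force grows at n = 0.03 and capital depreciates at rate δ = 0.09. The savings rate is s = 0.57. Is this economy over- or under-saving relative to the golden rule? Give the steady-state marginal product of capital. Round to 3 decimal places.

Break-even investment rate: n + δ = 0.03 + 0.09 = 0.12.
Steady-state k*: s·k^0.33 = 0.12·k gives k* = (0.57/0.12)^(1/0.67) ≈ 10.2327.
MPK = 0.33·10.2327^(-0.67) ≈ 0.0695.
MPK < n+δ = 0.12, so the economy is dynamically inefficient (over-saving).

over-saving; MPK ≈ 0.069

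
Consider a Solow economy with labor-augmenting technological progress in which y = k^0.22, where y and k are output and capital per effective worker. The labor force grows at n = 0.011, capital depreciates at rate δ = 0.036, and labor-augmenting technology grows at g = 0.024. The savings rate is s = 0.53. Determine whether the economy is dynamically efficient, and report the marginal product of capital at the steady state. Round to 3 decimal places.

Capital per effective worker breaks even when investment replaces (n + g + δ)·k; here n + g + δ = 0.071.
Steady-state k*: s·k^0.22 = 0.071·k gives k* = (0.53/0.071)^(1/0.78) ≈ 13.1599.
MPK = 0.22·13.1599^(-0.78) ≈ 0.0295.
MPK < n+g+δ = 0.071, so the economy is dynamically inefficient (over-saving).

dynamically inefficient; MPK ≈ 0.029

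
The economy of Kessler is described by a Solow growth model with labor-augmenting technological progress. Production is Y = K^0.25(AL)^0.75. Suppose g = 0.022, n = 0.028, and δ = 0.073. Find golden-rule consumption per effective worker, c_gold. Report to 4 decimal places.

The effective depreciation rate is n + g + δ = 0.028 + 0.022 + 0.073 = 0.123.
Golden rule sets MPK = n+g+δ: 0.25·k^(0.25−1) = 0.123, so k_gold = (0.25/0.123)^(1/0.75) ≈ 2.5746.
y_gold = 2.5746^0.25 ≈ 1.2667.
c_gold = y_gold − (n+g+δ)·k_gold = 1.2667 − 0.123·2.5746 ≈ 0.9500.

c_gold ≈ 0.9500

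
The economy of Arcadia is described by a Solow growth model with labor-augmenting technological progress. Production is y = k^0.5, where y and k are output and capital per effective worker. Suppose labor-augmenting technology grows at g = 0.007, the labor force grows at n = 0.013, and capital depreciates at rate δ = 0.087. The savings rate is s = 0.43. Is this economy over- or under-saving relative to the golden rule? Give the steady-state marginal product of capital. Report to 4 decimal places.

under-saving; MPK ≈ 0.1244

Break-even investment rate: n + g + δ = 0.013 + 0.007 + 0.087 = 0.107.
Steady-state k*: s·k^0.5 = 0.107·k gives k* = (0.43/0.107)^(1/0.5) ≈ 16.1499.
MPK = 0.5·16.1499^(-0.5) ≈ 0.1244.
MPK > n+g+δ = 0.107, so the economy is dynamically efficient (under-saving).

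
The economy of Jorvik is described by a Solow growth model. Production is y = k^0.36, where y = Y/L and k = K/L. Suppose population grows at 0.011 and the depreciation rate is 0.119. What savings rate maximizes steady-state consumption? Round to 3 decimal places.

s_gold = 0.360

The effective depreciation rate is n + δ = 0.011 + 0.119 = 0.13.
At the golden rule MPK = n+δ, and in any Cobb-Douglas steady state s = (n+δ)·k/y = MPK·k/y = capital's share 0.36.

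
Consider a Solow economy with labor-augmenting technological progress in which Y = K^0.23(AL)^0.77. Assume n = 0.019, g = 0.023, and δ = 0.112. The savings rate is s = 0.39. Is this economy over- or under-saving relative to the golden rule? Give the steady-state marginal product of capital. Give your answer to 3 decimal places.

over-saving; MPK ≈ 0.091

Capital per effective worker breaks even when investment replaces (n + g + δ)·k; here n + g + δ = 0.154.
Steady-state k*: s·k^0.23 = 0.154·k gives k* = (0.39/0.154)^(1/0.77) ≈ 3.3426.
MPK = 0.23·3.3426^(-0.77) ≈ 0.0908.
MPK < n+g+δ = 0.154, so the economy is dynamically inefficient (over-saving).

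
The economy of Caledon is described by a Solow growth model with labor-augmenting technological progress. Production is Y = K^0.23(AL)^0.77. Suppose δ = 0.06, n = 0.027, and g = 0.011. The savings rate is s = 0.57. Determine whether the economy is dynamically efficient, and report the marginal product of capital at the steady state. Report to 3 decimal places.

dynamically inefficient; MPK ≈ 0.040

Break-even investment rate: n + g + δ = 0.027 + 0.011 + 0.06 = 0.098.
Steady-state k*: s·k^0.23 = 0.098·k gives k* = (0.57/0.098)^(1/0.77) ≈ 9.8413.
MPK = 0.23·9.8413^(-0.77) ≈ 0.0395.
MPK < n+g+δ = 0.098, so the economy is dynamically inefficient (over-saving).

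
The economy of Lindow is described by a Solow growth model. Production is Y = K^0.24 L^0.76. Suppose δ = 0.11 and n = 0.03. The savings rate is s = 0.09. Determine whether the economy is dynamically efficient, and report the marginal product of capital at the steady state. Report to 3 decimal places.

dynamically efficient; MPK ≈ 0.373

The effective depreciation rate is n + δ = 0.03 + 0.11 = 0.14.
Steady-state k*: s·k^0.24 = 0.14·k gives k* = (0.09/0.14)^(1/0.76) ≈ 0.5591.
MPK = 0.24·0.5591^(-0.76) ≈ 0.3733.
MPK > n+δ = 0.14, so the economy is dynamically efficient (under-saving).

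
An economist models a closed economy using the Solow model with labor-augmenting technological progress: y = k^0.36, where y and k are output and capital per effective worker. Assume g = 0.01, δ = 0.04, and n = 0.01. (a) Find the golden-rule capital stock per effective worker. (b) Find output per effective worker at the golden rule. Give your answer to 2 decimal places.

Capital per effective worker breaks even when investment replaces (n + g + δ)·k; here n + g + δ = 0.06.
Setting f'(k) = n+g+δ gives 0.36·k^(0.36−1) = 0.06, hence k_gold = (0.36/0.06)^(1/0.64) ≈ 16.4385.
y_gold = 16.4385^0.36 ≈ 2.7397.

(a) k_gold ≈ 16.44; (b) y_gold ≈ 2.74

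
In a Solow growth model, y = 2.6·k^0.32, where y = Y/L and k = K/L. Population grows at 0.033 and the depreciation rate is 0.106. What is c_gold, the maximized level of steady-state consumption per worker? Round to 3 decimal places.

c_gold ≈ 4.104

The effective depreciation rate is n + δ = 0.033 + 0.106 = 0.139.
Golden rule sets MPK = n+δ: 0.32·2.6·k^(0.32−1) = 0.139, so k_gold = (0.32·2.6/0.139)^(1/0.68) ≈ 13.8933.
y_gold = 2.6·13.8933^0.32 ≈ 6.0349.
c_gold = y_gold − (n+δ)·k_gold = 6.0349 − 0.139·13.8933 ≈ 4.1037.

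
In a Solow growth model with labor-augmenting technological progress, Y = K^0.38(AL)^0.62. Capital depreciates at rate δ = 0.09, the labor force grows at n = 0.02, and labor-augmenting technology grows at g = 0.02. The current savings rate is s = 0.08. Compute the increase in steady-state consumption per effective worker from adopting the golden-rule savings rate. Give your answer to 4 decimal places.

Δc ≈ 0.5133

Break-even investment rate: n + g + δ = 0.02 + 0.02 + 0.09 = 0.13.
Current steady state (s = 0.08): k* = (0.08/0.13)^(1/0.62) ≈ 0.4570, y* = 0.4570^0.38 ≈ 0.7426, c* = (1−0.08)·0.7426 ≈ 0.6832.
Golden rule sets MPK = n+g+δ: 0.38·k^(0.38−1) = 0.13, so k_gold = (0.38/0.13)^(1/0.62) ≈ 5.6410.
y_gold = 5.6410^0.38 ≈ 1.9298, c_gold = y_gold − 0.13·k_gold ≈ 1.1965.
Gain: Δc = 1.1965 − 0.6832 ≈ 0.5133.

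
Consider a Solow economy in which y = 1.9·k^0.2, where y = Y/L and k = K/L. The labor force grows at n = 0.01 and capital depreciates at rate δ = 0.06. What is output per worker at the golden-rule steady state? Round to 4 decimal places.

y_gold ≈ 2.9002

Break-even investment rate: n + δ = 0.01 + 0.06 = 0.07.
Maximizing c = f(k) − (n+δ)·k gives f'(k) = n+δ, i.e. 0.2·1.9·k^(0.2−1) = 0.07, so k_gold = (0.2·1.9/0.07)^(1/0.8) ≈ 8.2862.
Output: y_gold = 1.9·k_gold^0.2 = 1.9·8.2862^0.2 ≈ 2.9002.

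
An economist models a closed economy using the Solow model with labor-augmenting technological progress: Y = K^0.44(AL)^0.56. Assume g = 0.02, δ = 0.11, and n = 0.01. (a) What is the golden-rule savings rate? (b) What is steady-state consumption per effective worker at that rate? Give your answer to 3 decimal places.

(a) s_gold = 0.440; (b) c_gold ≈ 1.377

Capital per effective worker breaks even when investment replaces (n + g + δ)·k; here n + g + δ = 0.14.
For Cobb-Douglas, s_gold equals capital's share: s_gold = 0.44.
Golden rule sets MPK = n+g+δ: 0.44·k^(0.44−1) = 0.14, so k_gold = (0.44/0.14)^(1/0.56) ≈ 7.7282.
y_gold = 7.7282^0.44 ≈ 2.4590; c_gold = (1−0.44)·y_gold ≈ 1.3770.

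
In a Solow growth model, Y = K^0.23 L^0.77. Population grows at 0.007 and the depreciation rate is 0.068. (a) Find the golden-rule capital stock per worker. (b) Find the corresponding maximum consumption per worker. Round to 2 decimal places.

(a) k_gold ≈ 4.29; (b) c_gold ≈ 1.08

n + δ = 0.007 + 0.068 = 0.075.
Maximizing c = f(k) − (n+δ)·k gives f'(k) = n+δ, i.e. 0.23·k^(0.23−1) = 0.075, so k_gold = (0.23/0.075)^(1/0.77) ≈ 4.2858.
y_gold = 4.2858^0.23 ≈ 1.3976; c_gold = y_gold − 0.075·k_gold ≈ 1.0761.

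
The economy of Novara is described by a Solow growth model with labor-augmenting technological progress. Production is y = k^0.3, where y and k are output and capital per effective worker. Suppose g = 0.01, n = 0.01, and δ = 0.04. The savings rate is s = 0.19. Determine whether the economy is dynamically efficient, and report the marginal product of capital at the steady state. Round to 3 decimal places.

Break-even investment rate: n + g + δ = 0.01 + 0.01 + 0.04 = 0.06.
Steady-state k*: s·k^0.3 = 0.06·k gives k* = (0.19/0.06)^(1/0.7) ≈ 5.1897.
MPK = 0.3·5.1897^(-0.7) ≈ 0.0947.
MPK > n+g+δ = 0.06, so the economy is dynamically efficient (under-saving).

dynamically efficient; MPK ≈ 0.095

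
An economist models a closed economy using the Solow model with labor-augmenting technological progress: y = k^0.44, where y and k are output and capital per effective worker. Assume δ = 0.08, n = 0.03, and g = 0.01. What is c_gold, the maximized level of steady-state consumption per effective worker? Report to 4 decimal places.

Break-even investment rate: n + g + δ = 0.03 + 0.01 + 0.08 = 0.12.
Setting f'(k) = n+g+δ gives 0.44·k^(0.44−1) = 0.12, hence k_gold = (0.44/0.12)^(1/0.56) ≈ 10.1772.
y_gold = 10.1772^0.44 ≈ 2.7756.
c_gold = y_gold − (n+g+δ)·k_gold = 2.7756 − 0.12·10.1772 ≈ 1.5543.

c_gold ≈ 1.5543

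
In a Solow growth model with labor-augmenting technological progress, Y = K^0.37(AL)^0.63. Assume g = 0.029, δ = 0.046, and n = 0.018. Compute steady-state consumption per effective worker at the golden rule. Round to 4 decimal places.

c_gold ≈ 1.4176

n + g + δ = 0.018 + 0.029 + 0.046 = 0.093.
Maximizing c = f(k) − (n+g+δ)·k gives f'(k) = n+g+δ, i.e. 0.37·k^(0.37−1) = 0.093, so k_gold = (0.37/0.093)^(1/0.63) ≈ 8.9523.
y_gold = 8.9523^0.37 ≈ 2.2502.
c_gold = y_gold − (n+g+δ)·k_gold = 2.2502 − 0.093·8.9523 ≈ 1.4176.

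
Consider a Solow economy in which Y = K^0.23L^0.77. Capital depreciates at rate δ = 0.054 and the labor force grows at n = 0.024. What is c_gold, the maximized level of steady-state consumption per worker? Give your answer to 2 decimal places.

c_gold ≈ 1.06

Capital per worker breaks even when investment replaces (n + δ)·k; here n + δ = 0.078.
Setting f'(k) = n+δ gives 0.23·k^(0.23−1) = 0.078, hence k_gold = (0.23/0.078)^(1/0.77) ≈ 4.0730.
y_gold = 4.0730^0.23 ≈ 1.3813.
c_gold = y_gold − (n+δ)·k_gold = 1.3813 − 0.078·4.0730 ≈ 1.0636.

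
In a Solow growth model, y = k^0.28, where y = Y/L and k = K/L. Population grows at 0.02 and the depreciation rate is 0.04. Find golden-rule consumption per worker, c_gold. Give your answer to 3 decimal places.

c_gold ≈ 1.311

Break-even investment rate: n + δ = 0.02 + 0.04 = 0.06.
At the golden rule the marginal product of capital equals n+δ: 0.28·k^(0.28−1) = 0.06. Solving, k_gold = (0.28/0.06)^(1/0.72) ≈ 8.4952.
y_gold = 8.4952^0.28 ≈ 1.8204.
c_gold = y_gold − (n+δ)·k_gold = 1.8204 − 0.06·8.4952 ≈ 1.3107.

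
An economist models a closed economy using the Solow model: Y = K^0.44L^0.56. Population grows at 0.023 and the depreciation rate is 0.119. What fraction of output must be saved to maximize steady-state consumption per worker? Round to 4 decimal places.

s_gold = 0.4400

The effective depreciation rate is n + δ = 0.023 + 0.119 = 0.142.
At the golden rule MPK = n+δ, and in any Cobb-Douglas steady state s = (n+δ)·k/y = MPK·k/y = capital's share 0.44.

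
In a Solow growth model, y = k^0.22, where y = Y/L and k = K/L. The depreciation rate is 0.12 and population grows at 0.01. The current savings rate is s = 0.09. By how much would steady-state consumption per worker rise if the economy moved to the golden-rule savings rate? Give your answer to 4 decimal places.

Δc ≈ 0.0844

Break-even investment rate: n + δ = 0.01 + 0.12 = 0.13.
Current steady state (s = 0.09): k* = (0.09/0.13)^(1/0.78) ≈ 0.6241, y* = 0.6241^0.22 ≈ 0.9015, c* = (1−0.09)·0.9015 ≈ 0.8203.
At the golden rule the marginal product of capital equals n+δ: 0.22·k^(0.22−1) = 0.13. Solving, k_gold = (0.22/0.13)^(1/0.78) ≈ 1.9630.
y_gold = 1.9630^0.22 ≈ 1.1600, c_gold = y_gold − 0.13·k_gold ≈ 0.9048.
Gain: Δc = 0.9048 − 0.8203 ≈ 0.0844.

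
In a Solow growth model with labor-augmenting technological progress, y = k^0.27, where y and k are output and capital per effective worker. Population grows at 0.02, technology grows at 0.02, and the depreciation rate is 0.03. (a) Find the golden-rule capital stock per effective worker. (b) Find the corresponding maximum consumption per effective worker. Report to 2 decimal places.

n + g + δ = 0.02 + 0.02 + 0.03 = 0.07.
Maximizing c = f(k) − (n+g+δ)·k gives f'(k) = n+g+δ, i.e. 0.27·k^(0.27−1) = 0.07, so k_gold = (0.27/0.07)^(1/0.73) ≈ 6.3548.
y_gold = 6.3548^0.27 ≈ 1.6475; c_gold = y_gold − 0.07·k_gold ≈ 1.2027.

(a) k_gold ≈ 6.35; (b) c_gold ≈ 1.20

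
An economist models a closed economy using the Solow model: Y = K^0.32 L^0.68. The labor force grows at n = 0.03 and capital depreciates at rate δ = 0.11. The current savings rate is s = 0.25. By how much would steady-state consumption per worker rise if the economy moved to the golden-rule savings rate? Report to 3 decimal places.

n + δ = 0.03 + 0.11 = 0.14.
Current steady state (s = 0.25): k* = (0.25/0.14)^(1/0.68) ≈ 2.3459, y* = 2.3459^0.32 ≈ 1.3137, c* = (1−0.25)·1.3137 ≈ 0.9853.
Golden rule sets MPK = n+δ: 0.32·k^(0.32−1) = 0.14, so k_gold = (0.32/0.14)^(1/0.68) ≈ 3.3727.
y_gold = 3.3727^0.32 ≈ 1.4755, c_gold = y_gold − 0.14·k_gold ≈ 1.0034.
Gain: Δc = 1.0034 − 0.9853 ≈ 0.0181.

Δc ≈ 0.018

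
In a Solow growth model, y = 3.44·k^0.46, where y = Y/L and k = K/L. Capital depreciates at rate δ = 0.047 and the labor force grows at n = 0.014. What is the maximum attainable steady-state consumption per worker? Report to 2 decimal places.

n + δ = 0.014 + 0.047 = 0.061.
Setting f'(k) = n+δ gives 0.46·3.44·k^(0.46−1) = 0.061, hence k_gold = (0.46·3.44/0.061)^(1/0.54) ≈ 415.4257.
y_gold = 3.44·415.4257^0.46 ≈ 55.0891.
c_gold = y_gold − (n+δ)·k_gold = 55.0891 − 0.061·415.4257 ≈ 29.7481.

c_gold ≈ 29.75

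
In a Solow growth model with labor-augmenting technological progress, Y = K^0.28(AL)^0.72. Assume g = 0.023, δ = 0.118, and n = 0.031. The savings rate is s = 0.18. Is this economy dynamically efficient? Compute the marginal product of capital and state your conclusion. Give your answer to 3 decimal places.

n + g + δ = 0.031 + 0.023 + 0.118 = 0.172.
Steady-state k*: s·k^0.28 = 0.172·k gives k* = (0.18/0.172)^(1/0.72) ≈ 1.0652.
MPK = 0.28·1.0652^(-0.72) ≈ 0.2676.
MPK > n+g+δ = 0.172, so the economy is dynamically efficient (under-saving).

dynamically efficient; MPK ≈ 0.268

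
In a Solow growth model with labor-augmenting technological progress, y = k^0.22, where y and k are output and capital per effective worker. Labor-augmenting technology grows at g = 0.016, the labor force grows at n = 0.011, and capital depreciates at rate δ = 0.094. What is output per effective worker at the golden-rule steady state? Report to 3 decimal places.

y_gold ≈ 1.184

Break-even investment rate: n + g + δ = 0.011 + 0.016 + 0.094 = 0.121.
Golden rule sets MPK = n+g+δ: 0.22·k^(0.22−1) = 0.121, so k_gold = (0.22/0.121)^(1/0.78) ≈ 2.1521.
Output: y_gold = k_gold^0.22 = 2.1521^0.22 ≈ 1.1837.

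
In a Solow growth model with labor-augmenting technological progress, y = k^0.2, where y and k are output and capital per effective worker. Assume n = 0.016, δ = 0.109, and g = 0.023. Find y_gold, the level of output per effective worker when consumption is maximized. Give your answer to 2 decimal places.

y_gold ≈ 1.08

Capital per effective worker breaks even when investment replaces (n + g + δ)·k; here n + g + δ = 0.148.
Maximizing c = f(k) − (n+g+δ)·k gives f'(k) = n+g+δ, i.e. 0.2·k^(0.2−1) = 0.148, so k_gold = (0.2/0.148)^(1/0.8) ≈ 1.4570.
Output: y_gold = k_gold^0.2 = 1.4570^0.2 ≈ 1.0782.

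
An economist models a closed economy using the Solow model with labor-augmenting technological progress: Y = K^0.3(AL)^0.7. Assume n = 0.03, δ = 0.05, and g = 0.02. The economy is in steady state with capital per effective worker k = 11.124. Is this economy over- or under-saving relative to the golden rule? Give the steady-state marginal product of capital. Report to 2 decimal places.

The effective depreciation rate is n + g + δ = 0.03 + 0.02 + 0.05 = 0.1.
MPK = 0.3·k^(0.3−1) = 0.3·11.124^(-0.7) ≈ 0.0556.
MPK < 0.1, so the economy is dynamically inefficient (over-saving).

over-saving; MPK ≈ 0.06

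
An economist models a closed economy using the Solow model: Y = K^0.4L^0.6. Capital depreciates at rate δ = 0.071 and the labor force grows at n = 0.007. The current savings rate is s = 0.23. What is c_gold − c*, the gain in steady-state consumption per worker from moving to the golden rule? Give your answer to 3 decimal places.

n + δ = 0.007 + 0.071 = 0.078.
Current steady state (s = 0.23): k* = (0.23/0.078)^(1/0.6) ≈ 6.0635, y* = 6.0635^0.4 ≈ 2.0563, c* = (1−0.23)·2.0563 ≈ 1.5834.
Maximizing c = f(k) − (n+δ)·k gives f'(k) = n+δ, i.e. 0.4·k^(0.4−1) = 0.078, so k_gold = (0.4/0.078)^(1/0.6) ≈ 15.2502.
y_gold = 15.2502^0.4 ≈ 2.9738, c_gold = y_gold − 0.078·k_gold ≈ 1.7843.
Gain: Δc = 1.7843 − 1.5834 ≈ 0.2009.

Δc ≈ 0.201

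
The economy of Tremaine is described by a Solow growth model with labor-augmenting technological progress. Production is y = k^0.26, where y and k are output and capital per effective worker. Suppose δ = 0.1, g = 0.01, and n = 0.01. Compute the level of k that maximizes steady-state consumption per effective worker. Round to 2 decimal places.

k_gold ≈ 2.84

Break-even investment rate: n + g + δ = 0.01 + 0.01 + 0.1 = 0.12.
At the golden rule the marginal product of capital equals n+g+δ: 0.26·k^(0.26−1) = 0.12. Solving, k_gold = (0.26/0.12)^(1/0.74) ≈ 2.8430.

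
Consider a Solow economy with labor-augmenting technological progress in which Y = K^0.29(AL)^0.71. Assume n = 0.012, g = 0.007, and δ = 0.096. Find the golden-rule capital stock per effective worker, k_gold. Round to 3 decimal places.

The effective depreciation rate is n + g + δ = 0.012 + 0.007 + 0.096 = 0.115.
Maximizing c = f(k) − (n+g+δ)·k gives f'(k) = n+g+δ, i.e. 0.29·k^(0.29−1) = 0.115, so k_gold = (0.29/0.115)^(1/0.71) ≈ 3.6794.

k_gold ≈ 3.679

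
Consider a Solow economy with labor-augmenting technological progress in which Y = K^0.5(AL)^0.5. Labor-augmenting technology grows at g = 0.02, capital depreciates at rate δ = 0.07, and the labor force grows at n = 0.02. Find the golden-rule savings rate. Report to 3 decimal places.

s_gold = 0.500

Capital per effective worker breaks even when investment replaces (n + g + δ)·k; here n + g + δ = 0.11.
At the golden rule MPK = n+g+δ, and in any Cobb-Douglas steady state s = (n+g+δ)·k/y = MPK·k/y = capital's share 0.5.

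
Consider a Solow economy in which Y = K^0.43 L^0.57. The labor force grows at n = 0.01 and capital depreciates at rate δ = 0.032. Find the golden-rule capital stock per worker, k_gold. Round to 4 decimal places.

The effective depreciation rate is n + δ = 0.01 + 0.032 = 0.042.
Golden rule sets MPK = n+δ: 0.43·k^(0.43−1) = 0.042, so k_gold = (0.43/0.042)^(1/0.57) ≈ 59.1990.

k_gold ≈ 59.1990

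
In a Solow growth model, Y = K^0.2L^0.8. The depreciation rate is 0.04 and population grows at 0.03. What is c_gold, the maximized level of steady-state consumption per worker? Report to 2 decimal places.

c_gold ≈ 1.04

Capital per worker breaks even when investment replaces (n + δ)·k; here n + δ = 0.07.
Maximizing c = f(k) − (n+δ)·k gives f'(k) = n+δ, i.e. 0.2·k^(0.2−1) = 0.07, so k_gold = (0.2/0.07)^(1/0.8) ≈ 3.7146.
y_gold = 3.7146^0.2 ≈ 1.3001.
c_gold = y_gold − (n+δ)·k_gold = 1.3001 − 0.07·3.7146 ≈ 1.0401.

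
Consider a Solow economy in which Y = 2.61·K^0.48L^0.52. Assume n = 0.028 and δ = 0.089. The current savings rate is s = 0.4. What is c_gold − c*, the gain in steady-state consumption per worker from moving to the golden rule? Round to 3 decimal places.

Capital per worker breaks even when investment replaces (n + δ)·k; here n + δ = 0.117.
Current steady state (s = 0.4): k* = (0.4·2.61/0.117)^(1/0.52) ≈ 67.2841, y* = 2.61·67.2841^0.48 ≈ 19.6806, c* = (1−0.4)·19.6806 ≈ 11.8084.
Setting f'(k) = n+δ gives 0.48·2.61·k^(0.48−1) = 0.117, hence k_gold = (0.48·2.61/0.117)^(1/0.52) ≈ 95.5398.
y_gold = 2.61·95.5398^0.48 ≈ 23.2878, c_gold = y_gold − 0.117·k_gold ≈ 12.1097.
Gain: Δc = 12.1097 − 11.8084 ≈ 0.3013.

Δc ≈ 0.301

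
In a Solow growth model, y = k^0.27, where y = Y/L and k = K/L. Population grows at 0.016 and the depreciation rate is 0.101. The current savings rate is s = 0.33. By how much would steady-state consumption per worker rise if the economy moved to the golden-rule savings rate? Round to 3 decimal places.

Δc ≈ 0.011

Break-even investment rate: n + δ = 0.016 + 0.101 = 0.117.
Current steady state (s = 0.33): k* = (0.33/0.117)^(1/0.73) ≈ 4.1389, y* = 4.1389^0.27 ≈ 1.4674, c* = (1−0.33)·1.4674 ≈ 0.9832.
Setting f'(k) = n+δ gives 0.27·k^(0.27−1) = 0.117, hence k_gold = (0.27/0.117)^(1/0.73) ≈ 3.1442.
y_gold = 3.1442^0.27 ≈ 1.3625, c_gold = y_gold − 0.117·k_gold ≈ 0.9946.
Gain: Δc = 0.9946 − 0.9832 ≈ 0.0114.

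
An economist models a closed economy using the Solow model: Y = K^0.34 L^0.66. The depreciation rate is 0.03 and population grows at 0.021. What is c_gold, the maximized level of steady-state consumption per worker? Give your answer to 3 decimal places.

Capital per worker breaks even when investment replaces (n + δ)·k; here n + δ = 0.051.
Setting f'(k) = n+δ gives 0.34·k^(0.34−1) = 0.051, hence k_gold = (0.34/0.051)^(1/0.66) ≈ 17.7152.
y_gold = 17.7152^0.34 ≈ 2.6573.
c_gold = y_gold − (n+δ)·k_gold = 2.6573 − 0.051·17.7152 ≈ 1.7538.

c_gold ≈ 1.754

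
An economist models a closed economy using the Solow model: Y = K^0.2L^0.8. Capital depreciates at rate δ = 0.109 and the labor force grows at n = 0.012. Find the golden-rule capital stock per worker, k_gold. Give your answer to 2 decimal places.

The effective depreciation rate is n + δ = 0.012 + 0.109 = 0.121.
At the golden rule the marginal product of capital equals n+δ: 0.2·k^(0.2−1) = 0.121. Solving, k_gold = (0.2/0.121)^(1/0.8) ≈ 1.8742.

k_gold ≈ 1.87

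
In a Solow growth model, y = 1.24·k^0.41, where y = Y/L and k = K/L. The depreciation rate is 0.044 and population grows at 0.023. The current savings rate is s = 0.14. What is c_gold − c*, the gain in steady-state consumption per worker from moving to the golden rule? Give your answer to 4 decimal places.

Break-even investment rate: n + δ = 0.023 + 0.044 = 0.067.
Current steady state (s = 0.14): k* = (0.14·1.24/0.067)^(1/0.59) ≈ 5.0212, y* = 1.24·5.0212^0.41 ≈ 2.4030, c* = (1−0.14)·2.4030 ≈ 2.0666.
Maximizing c = f(k) − (n+δ)·k gives f'(k) = n+δ, i.e. 0.41·1.24·k^(0.41−1) = 0.067, so k_gold = (0.41·1.24/0.067)^(1/0.59) ≈ 31.0275.
y_gold = 1.24·31.0275^0.41 ≈ 5.0704, c_gold = y_gold − 0.067·k_gold ≈ 2.9915.
Gain: Δc = 2.9915 − 2.0666 ≈ 0.9249.

Δc ≈ 0.9249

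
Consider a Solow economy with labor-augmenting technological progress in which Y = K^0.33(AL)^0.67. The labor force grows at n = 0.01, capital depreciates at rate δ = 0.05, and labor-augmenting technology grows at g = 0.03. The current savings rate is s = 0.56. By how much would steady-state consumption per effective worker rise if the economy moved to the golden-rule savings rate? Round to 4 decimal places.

Δc ≈ 0.1879

The effective depreciation rate is n + g + δ = 0.01 + 0.03 + 0.05 = 0.09.
Current steady state (s = 0.56): k* = (0.56/0.09)^(1/0.67) ≈ 15.3106, y* = 15.3106^0.33 ≈ 2.4606, c* = (1−0.56)·2.4606 ≈ 1.0827.
Maximizing c = f(k) − (n+g+δ)·k gives f'(k) = n+g+δ, i.e. 0.33·k^(0.33−1) = 0.09, so k_gold = (0.33/0.09)^(1/0.67) ≈ 6.9534.
y_gold = 6.9534^0.33 ≈ 1.8964, c_gold = y_gold − 0.09·k_gold ≈ 1.2706.
Gain: Δc = 1.2706 − 1.0827 ≈ 0.1879.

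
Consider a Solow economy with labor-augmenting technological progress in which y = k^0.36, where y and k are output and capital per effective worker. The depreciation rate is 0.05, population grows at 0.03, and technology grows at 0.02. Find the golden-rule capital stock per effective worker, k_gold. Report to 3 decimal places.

The effective depreciation rate is n + g + δ = 0.03 + 0.02 + 0.05 = 0.1.
Setting f'(k) = n+g+δ gives 0.36·k^(0.36−1) = 0.1, hence k_gold = (0.36/0.1)^(1/0.64) ≈ 7.3998.

k_gold ≈ 7.400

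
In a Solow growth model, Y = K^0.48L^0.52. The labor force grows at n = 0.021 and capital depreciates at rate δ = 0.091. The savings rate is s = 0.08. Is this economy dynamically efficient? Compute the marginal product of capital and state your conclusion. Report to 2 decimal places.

The effective depreciation rate is n + δ = 0.021 + 0.091 = 0.112.
Steady-state k*: s·k^0.48 = 0.112·k gives k* = (0.08/0.112)^(1/0.52) ≈ 0.5236.
MPK = 0.48·0.5236^(-0.52) ≈ 0.6720.
MPK > n+δ = 0.112, so the economy is dynamically efficient (under-saving).

dynamically efficient; MPK ≈ 0.67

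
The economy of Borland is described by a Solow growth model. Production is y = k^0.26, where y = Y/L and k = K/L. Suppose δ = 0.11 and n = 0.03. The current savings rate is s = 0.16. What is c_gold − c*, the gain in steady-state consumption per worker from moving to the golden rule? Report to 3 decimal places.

The effective depreciation rate is n + δ = 0.03 + 0.11 = 0.14.
Current steady state (s = 0.16): k* = (0.16/0.14)^(1/0.74) ≈ 1.1978, y* = 1.1978^0.26 ≈ 1.0480, c* = (1−0.16)·1.0480 ≈ 0.8803.
Maximizing c = f(k) − (n+δ)·k gives f'(k) = n+δ, i.e. 0.26·k^(0.26−1) = 0.14, so k_gold = (0.26/0.14)^(1/0.74) ≈ 2.3084.
y_gold = 2.3084^0.26 ≈ 1.2430, c_gold = y_gold − 0.14·k_gold ≈ 0.9198.
Gain: Δc = 0.9198 − 0.8803 ≈ 0.0394.

Δc ≈ 0.039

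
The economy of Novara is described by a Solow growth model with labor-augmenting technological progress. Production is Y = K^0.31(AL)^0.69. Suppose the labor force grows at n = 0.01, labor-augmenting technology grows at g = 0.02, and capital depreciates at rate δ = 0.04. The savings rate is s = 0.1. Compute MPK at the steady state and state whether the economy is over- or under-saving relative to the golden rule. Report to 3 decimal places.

under-saving; MPK ≈ 0.217

Capital per effective worker breaks even when investment replaces (n + g + δ)·k; here n + g + δ = 0.07.
Steady-state k*: s·k^0.31 = 0.07·k gives k* = (0.1/0.07)^(1/0.69) ≈ 1.6769.
MPK = 0.31·1.6769^(-0.69) ≈ 0.2170.
MPK > n+g+δ = 0.07, so the economy is dynamically efficient (under-saving).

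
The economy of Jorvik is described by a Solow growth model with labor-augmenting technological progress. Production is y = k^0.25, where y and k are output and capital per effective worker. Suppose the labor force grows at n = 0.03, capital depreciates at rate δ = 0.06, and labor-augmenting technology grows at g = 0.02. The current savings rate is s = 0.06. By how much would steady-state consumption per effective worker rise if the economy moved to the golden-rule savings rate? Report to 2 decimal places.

Capital per effective worker breaks even when investment replaces (n + g + δ)·k; here n + g + δ = 0.11.
Current steady state (s = 0.06): k* = (0.06/0.11)^(1/0.75) ≈ 0.4457, y* = 0.4457^0.25 ≈ 0.8171, c* = (1−0.06)·0.8171 ≈ 0.7680.
At the golden rule the marginal product of capital equals n+g+δ: 0.25·k^(0.25−1) = 0.11. Solving, k_gold = (0.25/0.11)^(1/0.75) ≈ 2.9881.
y_gold = 2.9881^0.25 ≈ 1.3148, c_gold = y_gold − 0.11·k_gold ≈ 0.9861.
Gain: Δc = 0.9861 − 0.7680 ≈ 0.2180.

Δc ≈ 0.22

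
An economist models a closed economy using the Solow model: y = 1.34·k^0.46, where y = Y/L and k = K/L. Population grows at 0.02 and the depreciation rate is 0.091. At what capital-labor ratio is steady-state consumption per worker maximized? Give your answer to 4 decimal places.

k_gold ≈ 23.9209

Capital per worker breaks even when investment replaces (n + δ)·k; here n + δ = 0.111.
Maximizing c = f(k) − (n+δ)·k gives f'(k) = n+δ, i.e. 0.46·1.34·k^(0.46−1) = 0.111, so k_gold = (0.46·1.34/0.111)^(1/0.54) ≈ 23.9209.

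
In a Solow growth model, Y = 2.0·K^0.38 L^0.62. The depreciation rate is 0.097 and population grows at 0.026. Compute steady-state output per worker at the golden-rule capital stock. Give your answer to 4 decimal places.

y_gold ≈ 6.1063

The effective depreciation rate is n + δ = 0.026 + 0.097 = 0.123.
Golden rule sets MPK = n+δ: 0.38·2.0·k^(0.38−1) = 0.123, so k_gold = (0.38·2.0/0.123)^(1/0.62) ≈ 18.8651.
Output: y_gold = 2.0·k_gold^0.38 = 2.0·18.8651^0.38 ≈ 6.1063.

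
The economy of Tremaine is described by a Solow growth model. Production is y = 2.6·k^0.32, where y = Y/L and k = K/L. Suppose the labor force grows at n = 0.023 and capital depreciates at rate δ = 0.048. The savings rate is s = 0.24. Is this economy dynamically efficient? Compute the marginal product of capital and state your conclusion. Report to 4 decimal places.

n + δ = 0.023 + 0.048 = 0.071.
Steady-state k*: s·A·k^0.32 = 0.071·k gives k* = (0.24·2.6/0.071)^(1/0.68) ≈ 24.4414.
MPK = 0.32·2.6·24.4414^(-0.68) ≈ 0.0947.
MPK > n+δ = 0.071, so the economy is dynamically efficient (under-saving).

dynamically efficient; MPK ≈ 0.0947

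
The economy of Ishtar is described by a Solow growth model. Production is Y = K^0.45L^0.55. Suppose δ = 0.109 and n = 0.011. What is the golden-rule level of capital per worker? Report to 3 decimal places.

Capital per worker breaks even when investment replaces (n + δ)·k; here n + δ = 0.12.
Setting f'(k) = n+δ gives 0.45·k^(0.45−1) = 0.12, hence k_gold = (0.45/0.12)^(1/0.55) ≈ 11.0584.

k_gold ≈ 11.058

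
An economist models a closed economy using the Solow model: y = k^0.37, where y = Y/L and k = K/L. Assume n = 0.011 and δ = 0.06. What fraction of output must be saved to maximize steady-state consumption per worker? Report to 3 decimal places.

Capital per worker breaks even when investment replaces (n + δ)·k; here n + δ = 0.071.
At the golden rule MPK = n+δ, and in any Cobb-Douglas steady state s = (n+δ)·k/y = MPK·k/y = capital's share 0.37.

s_gold = 0.370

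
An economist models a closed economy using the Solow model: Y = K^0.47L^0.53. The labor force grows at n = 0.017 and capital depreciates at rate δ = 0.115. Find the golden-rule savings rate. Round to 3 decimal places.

n + δ = 0.017 + 0.115 = 0.132.
At the golden rule MPK = n+δ, and in any Cobb-Douglas steady state s = (n+δ)·k/y = MPK·k/y = capital's share 0.47.

s_gold = 0.470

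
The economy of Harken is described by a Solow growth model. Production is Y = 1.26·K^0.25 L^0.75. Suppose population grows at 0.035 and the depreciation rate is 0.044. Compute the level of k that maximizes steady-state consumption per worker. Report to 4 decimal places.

k_gold ≈ 6.3228

Capital per worker breaks even when investment replaces (n + δ)·k; here n + δ = 0.079.
Golden rule sets MPK = n+δ: 0.25·1.26·k^(0.25−1) = 0.079, so k_gold = (0.25·1.26/0.079)^(1/0.75) ≈ 6.3228.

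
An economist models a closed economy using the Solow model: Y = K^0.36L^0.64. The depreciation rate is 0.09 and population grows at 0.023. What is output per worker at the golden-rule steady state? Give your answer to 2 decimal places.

y_gold ≈ 1.92

Capital per worker breaks even when investment replaces (n + δ)·k; here n + δ = 0.113.
Setting f'(k) = n+δ gives 0.36·k^(0.36−1) = 0.113, hence k_gold = (0.36/0.113)^(1/0.64) ≈ 6.1135.
Output: y_gold = k_gold^0.36 = 6.1135^0.36 ≈ 1.9189.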